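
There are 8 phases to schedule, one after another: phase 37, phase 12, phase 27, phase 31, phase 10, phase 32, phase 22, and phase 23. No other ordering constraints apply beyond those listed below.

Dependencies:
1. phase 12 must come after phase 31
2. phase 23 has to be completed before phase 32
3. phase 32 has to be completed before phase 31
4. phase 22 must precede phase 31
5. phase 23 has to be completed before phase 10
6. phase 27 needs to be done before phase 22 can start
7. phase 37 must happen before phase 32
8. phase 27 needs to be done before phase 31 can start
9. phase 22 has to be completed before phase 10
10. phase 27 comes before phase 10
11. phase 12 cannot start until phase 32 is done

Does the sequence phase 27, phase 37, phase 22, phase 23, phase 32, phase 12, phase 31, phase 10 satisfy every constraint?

No

The sequence places phase 12 ahead of phase 31.
Since phase 31 is required before phase 12, the ordering is invalid.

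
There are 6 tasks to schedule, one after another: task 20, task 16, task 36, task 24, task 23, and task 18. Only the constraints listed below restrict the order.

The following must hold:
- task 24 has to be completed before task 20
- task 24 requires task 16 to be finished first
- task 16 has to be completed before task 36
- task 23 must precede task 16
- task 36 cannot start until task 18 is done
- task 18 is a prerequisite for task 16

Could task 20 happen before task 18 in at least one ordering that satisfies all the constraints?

The constraints give a chain task 18 → task 16 → task 24 → task 20, which forces task 18 before task 20.
So no valid ordering can have task 20 before task 18.

No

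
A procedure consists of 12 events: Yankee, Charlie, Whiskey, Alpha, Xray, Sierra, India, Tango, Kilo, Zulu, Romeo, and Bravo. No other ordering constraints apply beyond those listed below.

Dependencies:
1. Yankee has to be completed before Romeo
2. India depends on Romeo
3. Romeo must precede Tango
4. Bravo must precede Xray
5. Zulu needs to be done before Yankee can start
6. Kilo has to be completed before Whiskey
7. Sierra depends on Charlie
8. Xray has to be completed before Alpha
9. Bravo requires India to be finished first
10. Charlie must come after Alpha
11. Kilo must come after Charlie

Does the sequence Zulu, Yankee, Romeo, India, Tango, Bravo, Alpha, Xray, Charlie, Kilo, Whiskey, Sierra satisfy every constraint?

The sequence places Alpha ahead of Xray.
But one of the constraints requires Xray before Alpha, so this ordering violates it.

No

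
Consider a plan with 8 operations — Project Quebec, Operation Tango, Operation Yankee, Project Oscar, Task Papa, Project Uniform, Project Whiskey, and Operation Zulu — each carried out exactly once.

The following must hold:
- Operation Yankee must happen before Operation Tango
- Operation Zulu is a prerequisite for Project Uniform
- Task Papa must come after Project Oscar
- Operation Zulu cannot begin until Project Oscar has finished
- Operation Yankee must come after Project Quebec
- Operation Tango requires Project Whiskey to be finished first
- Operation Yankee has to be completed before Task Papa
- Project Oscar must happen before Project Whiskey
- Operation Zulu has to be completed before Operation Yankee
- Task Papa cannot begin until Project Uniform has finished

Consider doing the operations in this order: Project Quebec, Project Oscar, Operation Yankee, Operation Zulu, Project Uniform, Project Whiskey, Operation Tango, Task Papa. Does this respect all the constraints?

No

The sequence places Operation Yankee ahead of Operation Zulu.
But one of the constraints requires Operation Zulu before Operation Yankee, so this ordering violates it.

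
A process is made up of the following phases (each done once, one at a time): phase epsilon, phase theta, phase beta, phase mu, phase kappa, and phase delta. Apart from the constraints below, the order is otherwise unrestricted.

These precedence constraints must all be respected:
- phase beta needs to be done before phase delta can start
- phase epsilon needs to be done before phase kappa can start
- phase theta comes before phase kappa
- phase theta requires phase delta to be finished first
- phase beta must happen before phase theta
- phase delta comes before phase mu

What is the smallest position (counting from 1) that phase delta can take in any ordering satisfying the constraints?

The only phase forced before phase delta (directly or transitively) is phase beta.
With 1 mandatory predecessor, the earliest phase delta can sit is position 1+1 = 2, and placing just that one first achieves it.

2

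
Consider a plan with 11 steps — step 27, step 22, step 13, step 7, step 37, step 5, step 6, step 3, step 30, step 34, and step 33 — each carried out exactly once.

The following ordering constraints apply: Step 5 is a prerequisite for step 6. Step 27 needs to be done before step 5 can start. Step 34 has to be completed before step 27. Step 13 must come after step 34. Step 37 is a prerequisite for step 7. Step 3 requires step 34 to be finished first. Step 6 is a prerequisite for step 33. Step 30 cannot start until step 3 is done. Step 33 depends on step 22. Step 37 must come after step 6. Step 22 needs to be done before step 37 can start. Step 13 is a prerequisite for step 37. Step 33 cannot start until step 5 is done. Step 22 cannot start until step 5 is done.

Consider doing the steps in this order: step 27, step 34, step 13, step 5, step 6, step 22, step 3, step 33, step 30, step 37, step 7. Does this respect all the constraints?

In the proposed order, step 27 appears before step 34.
But one of the constraints requires step 34 before step 27, so this ordering violates it.

No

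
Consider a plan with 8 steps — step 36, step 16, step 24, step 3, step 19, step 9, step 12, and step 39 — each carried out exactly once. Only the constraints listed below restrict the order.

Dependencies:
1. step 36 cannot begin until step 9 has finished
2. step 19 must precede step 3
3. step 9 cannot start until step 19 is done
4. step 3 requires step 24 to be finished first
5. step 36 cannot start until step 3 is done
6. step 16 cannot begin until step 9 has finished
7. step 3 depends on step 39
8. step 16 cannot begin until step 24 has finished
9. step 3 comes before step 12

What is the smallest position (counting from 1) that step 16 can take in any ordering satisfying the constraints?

The steps that are forced before step 16, directly or transitively, are step 24, step 19, step 9. That's 3 steps.
So at minimum 3 steps come before step 16, putting step 16 no earlier than position 4. That position is achievable by scheduling exactly those predecessors first.

4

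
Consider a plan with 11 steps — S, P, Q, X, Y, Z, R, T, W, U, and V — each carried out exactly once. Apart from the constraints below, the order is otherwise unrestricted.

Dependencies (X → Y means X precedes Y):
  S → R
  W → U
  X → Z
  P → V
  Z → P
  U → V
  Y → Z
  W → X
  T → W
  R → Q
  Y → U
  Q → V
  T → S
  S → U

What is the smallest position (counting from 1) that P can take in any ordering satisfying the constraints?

6

Every step that must precede P has to come before it. Tracing all chains that end at P, those steps are: X, Y, Z, T, W — 5 in total.
With 5 mandatory predecessors, the earliest P can sit is position 5+1 = 6, and placing just those 5 first achieves it.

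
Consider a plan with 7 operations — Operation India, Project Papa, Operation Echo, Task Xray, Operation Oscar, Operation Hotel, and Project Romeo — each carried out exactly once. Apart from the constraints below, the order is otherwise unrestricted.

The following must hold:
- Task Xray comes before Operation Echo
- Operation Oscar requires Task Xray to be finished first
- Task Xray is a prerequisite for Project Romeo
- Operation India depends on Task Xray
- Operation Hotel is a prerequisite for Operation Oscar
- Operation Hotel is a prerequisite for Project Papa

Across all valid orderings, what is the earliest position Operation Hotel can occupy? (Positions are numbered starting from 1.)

1

No constraint forces any other operation before Operation Hotel, so it can be placed first.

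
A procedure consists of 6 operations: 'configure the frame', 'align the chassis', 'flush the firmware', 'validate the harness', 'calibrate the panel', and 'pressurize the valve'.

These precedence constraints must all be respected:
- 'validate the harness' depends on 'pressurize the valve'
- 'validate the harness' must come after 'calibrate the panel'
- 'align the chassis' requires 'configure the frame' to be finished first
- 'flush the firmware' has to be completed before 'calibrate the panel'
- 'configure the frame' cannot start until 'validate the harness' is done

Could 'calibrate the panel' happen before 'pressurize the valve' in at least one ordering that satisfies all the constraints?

Yes

Nothing in the constraints forces 'pressurize the valve' before 'calibrate the panel' — there is no chain from 'pressurize the valve' to 'calibrate the panel'.
That means at least one valid schedule has 'calibrate the panel' before 'pressurize the valve'.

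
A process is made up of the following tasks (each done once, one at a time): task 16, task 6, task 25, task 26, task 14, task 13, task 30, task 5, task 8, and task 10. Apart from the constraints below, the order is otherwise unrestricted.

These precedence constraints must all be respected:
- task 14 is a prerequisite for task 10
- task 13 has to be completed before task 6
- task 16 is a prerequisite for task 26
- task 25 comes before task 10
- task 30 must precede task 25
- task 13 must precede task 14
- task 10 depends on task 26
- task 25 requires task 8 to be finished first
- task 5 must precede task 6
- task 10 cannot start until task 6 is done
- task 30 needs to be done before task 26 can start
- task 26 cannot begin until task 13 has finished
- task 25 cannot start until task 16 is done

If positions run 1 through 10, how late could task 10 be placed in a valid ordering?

Task 10 has no required successors, so nothing stops it from going last (position 10).

10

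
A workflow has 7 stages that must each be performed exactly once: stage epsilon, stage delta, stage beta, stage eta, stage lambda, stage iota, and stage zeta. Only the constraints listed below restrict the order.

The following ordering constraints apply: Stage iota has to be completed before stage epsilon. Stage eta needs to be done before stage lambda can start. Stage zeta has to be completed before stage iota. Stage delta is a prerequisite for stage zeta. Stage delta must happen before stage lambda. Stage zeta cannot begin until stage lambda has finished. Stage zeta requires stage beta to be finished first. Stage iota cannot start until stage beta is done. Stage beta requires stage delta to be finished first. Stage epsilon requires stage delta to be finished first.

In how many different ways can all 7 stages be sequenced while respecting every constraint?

2 stages have no prerequisites (stage delta, stage eta), so any of them could come first.
Systematically extending each partial ordering one stage at a time and counting, there are 5 complete orderings.

5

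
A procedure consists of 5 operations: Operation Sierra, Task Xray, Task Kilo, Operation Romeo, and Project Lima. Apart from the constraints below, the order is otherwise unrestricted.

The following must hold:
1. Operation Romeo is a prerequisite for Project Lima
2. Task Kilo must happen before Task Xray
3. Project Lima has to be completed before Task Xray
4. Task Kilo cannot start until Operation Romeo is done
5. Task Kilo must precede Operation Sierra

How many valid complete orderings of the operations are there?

Only Operation Romeo has no prerequisites, so it must go first.
Counting all ways to extend the partial order to a total order gives 5.

5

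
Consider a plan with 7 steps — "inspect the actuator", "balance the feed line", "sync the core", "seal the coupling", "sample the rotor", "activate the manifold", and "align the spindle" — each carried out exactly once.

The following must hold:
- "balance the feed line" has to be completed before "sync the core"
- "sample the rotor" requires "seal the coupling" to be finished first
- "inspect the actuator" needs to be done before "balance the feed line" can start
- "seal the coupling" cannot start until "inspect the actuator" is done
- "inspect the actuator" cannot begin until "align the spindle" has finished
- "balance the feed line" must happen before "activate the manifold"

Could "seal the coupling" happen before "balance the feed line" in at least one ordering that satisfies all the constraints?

The constraints leave "seal the coupling" and "balance the feed line" unordered relative to each other; nothing requires "balance the feed line" earlier.
So a valid ordering placing "seal the coupling" earlier than "balance the feed line" exists.

Yes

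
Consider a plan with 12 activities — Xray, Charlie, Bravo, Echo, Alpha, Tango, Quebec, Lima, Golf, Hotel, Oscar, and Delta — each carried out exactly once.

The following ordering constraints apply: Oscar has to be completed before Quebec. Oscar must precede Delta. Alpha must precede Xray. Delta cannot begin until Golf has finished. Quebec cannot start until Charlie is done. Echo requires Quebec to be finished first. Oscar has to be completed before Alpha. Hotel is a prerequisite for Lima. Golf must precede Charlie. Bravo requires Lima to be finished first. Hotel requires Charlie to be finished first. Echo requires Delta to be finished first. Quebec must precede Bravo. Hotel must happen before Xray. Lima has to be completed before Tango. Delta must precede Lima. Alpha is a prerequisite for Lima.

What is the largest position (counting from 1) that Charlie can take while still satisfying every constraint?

Following every chain forward from Charlie, the activities that must come later are Xray, Bravo, Echo, Tango, Quebec, Lima, Hotel — 7 of them.
With 7 mandatory successors out of 12 activities total, the latest slot for Charlie is 12−7 = 5, and it's reachable by doing all non-successors before Charlie.

5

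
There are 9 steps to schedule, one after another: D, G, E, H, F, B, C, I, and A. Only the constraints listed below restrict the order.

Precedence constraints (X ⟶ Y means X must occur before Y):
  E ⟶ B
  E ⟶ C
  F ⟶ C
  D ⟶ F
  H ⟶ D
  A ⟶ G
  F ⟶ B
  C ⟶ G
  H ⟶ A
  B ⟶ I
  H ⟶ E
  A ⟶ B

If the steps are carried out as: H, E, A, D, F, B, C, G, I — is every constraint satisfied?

Yes

Going through the constraints one by one, each required predecessor appears earlier in the sequence than its dependent — e.g. E (position 2) is before C (position 7), as required.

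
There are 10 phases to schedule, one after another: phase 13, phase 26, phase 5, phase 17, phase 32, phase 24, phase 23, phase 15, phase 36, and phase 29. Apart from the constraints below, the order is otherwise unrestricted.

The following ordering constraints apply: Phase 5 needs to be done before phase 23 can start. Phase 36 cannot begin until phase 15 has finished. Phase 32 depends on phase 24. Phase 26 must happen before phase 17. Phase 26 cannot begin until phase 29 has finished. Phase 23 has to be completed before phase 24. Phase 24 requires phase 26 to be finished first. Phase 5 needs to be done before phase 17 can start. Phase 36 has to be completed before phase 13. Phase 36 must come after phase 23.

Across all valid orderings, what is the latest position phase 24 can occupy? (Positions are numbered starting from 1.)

9

The only phase forced after phase 24 (directly or by a chain) is phase 32.
So at least 1 phase follows phase 24, putting phase 24 no later than position 9. That position is achievable by scheduling everything else first.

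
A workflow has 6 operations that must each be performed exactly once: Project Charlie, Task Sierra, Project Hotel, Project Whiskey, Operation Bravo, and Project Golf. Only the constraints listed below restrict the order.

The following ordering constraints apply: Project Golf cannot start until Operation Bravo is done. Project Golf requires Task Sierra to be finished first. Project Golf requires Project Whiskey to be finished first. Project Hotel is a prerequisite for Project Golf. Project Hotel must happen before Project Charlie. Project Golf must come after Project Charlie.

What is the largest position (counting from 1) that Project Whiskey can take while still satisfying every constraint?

5

Following the constraints forward from Project Whiskey, its only required successor is Project Golf.
So at least 1 operation follows Project Whiskey, putting Project Whiskey no later than position 5. That position is achievable by scheduling everything else first.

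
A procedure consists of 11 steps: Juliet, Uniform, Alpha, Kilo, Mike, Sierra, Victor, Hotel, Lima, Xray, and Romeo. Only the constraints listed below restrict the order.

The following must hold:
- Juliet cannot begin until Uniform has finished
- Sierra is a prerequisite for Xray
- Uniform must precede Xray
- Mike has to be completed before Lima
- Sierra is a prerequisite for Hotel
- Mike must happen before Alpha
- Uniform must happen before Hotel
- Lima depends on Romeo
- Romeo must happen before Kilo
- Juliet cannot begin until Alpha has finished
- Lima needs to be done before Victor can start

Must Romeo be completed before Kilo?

Tracing the constraints gives a chain: Romeo → Kilo.
Hence Romeo necessarily comes before Kilo.

Yes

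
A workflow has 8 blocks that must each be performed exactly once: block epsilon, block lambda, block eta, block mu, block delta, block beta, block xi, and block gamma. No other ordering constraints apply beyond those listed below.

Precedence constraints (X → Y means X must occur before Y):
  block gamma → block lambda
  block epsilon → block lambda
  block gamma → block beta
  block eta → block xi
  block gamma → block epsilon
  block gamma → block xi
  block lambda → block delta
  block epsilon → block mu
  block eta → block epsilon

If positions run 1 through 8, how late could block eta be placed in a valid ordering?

Every block that must follow block eta has to come after it. Tracing all chains starting from block eta, those blocks are: block epsilon, block lambda, block mu, block delta, block xi — 5 in total.
With 5 mandatory successors out of 8 blocks total, the latest slot for block eta is 8−5 = 3, and it's reachable by doing all non-successors before block eta.

3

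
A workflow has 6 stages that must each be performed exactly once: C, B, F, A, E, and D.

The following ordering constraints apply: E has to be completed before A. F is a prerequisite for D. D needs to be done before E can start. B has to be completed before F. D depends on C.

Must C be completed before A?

There is a constraint chain C → D → E → A.
Hence C necessarily comes before A.

Yes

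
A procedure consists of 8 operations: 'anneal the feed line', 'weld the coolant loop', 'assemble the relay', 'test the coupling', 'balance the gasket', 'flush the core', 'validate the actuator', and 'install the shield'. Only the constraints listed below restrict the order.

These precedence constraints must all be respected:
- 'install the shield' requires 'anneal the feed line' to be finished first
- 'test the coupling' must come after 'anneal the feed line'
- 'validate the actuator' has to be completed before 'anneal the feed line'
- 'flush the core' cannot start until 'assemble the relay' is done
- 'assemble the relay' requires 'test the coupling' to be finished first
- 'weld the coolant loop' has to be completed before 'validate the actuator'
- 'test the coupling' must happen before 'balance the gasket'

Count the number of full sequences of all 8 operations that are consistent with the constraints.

15

Only 'weld the coolant loop' has no prerequisites, so it must go first.
Enumerating by repeatedly choosing an available operation (one whose prerequisites are all placed) gives 15 distinct complete orderings.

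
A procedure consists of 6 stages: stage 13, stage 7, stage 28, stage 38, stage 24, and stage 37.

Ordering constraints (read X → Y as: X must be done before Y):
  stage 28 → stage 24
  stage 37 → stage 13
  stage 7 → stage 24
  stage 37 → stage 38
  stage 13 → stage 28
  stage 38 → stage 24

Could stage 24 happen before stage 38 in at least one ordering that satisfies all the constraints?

The constraints give a chain stage 38 → stage 24, which forces stage 38 before stage 24.
So no valid ordering can have stage 24 before stage 38.

No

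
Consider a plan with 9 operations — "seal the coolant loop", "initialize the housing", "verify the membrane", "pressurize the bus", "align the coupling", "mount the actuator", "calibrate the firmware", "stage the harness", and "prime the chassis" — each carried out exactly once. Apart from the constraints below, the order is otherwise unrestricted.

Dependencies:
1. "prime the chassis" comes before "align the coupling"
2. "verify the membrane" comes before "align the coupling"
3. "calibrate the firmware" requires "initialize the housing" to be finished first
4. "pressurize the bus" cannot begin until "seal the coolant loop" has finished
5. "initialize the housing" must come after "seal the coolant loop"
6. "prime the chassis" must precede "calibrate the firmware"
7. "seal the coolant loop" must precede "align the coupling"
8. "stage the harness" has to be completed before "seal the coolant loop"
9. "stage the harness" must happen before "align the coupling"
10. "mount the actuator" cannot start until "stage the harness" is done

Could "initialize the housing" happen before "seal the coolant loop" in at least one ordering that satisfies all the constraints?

No

There is a dependency chain "seal the coolant loop" → "initialize the housing", so "initialize the housing" always comes after "seal the coolant loop".
Hence "initialize the housing" can never be scheduled before "seal the coolant loop".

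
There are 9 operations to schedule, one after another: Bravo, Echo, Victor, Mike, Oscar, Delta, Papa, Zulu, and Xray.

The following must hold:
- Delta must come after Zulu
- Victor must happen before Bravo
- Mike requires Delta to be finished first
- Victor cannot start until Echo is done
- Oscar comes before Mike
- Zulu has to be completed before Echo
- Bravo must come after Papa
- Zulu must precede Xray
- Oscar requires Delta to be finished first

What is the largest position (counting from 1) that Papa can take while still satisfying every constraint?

8

Following the constraints forward from Papa, its only required successor is Bravo.
With 1 mandatory successor out of 9 operations total, the latest slot for Papa is 9−1 = 8, and it's reachable by doing all non-successors before Papa.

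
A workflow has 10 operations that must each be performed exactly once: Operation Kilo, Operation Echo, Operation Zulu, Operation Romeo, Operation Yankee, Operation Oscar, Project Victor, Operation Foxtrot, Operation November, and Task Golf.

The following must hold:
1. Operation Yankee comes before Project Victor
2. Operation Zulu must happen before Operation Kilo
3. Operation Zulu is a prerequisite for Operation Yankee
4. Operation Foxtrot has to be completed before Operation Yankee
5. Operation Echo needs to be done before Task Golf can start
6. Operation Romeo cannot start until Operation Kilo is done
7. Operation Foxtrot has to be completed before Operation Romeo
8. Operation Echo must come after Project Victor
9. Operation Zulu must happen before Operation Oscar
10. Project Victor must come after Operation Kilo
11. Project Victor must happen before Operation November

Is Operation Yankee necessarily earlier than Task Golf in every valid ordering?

There is a constraint chain Operation Yankee → Project Victor → Operation Echo → Task Golf.
That forces Operation Yankee before Task Golf in every valid schedule.

Yes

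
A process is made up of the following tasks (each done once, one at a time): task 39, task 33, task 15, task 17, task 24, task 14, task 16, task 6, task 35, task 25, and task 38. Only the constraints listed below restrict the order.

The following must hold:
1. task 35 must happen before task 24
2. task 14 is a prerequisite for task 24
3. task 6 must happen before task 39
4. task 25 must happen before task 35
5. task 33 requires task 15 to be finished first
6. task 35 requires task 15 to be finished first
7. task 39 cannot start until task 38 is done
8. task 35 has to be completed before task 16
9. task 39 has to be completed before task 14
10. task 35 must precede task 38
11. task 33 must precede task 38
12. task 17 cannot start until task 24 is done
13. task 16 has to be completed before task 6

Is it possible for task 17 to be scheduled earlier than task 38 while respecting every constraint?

No

The constraints give a chain task 38 → task 39 → task 14 → task 24 → task 17, which forces task 38 before task 17.
So no valid ordering can have task 17 before task 38.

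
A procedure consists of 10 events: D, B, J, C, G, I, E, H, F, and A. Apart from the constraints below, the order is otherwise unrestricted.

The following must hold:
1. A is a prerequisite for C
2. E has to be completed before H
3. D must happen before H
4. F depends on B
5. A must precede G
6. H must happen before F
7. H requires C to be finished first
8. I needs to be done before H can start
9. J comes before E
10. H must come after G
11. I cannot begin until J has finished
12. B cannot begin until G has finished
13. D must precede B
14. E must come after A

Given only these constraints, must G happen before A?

The constraints actually force A before G (via A → G), not the other way around.
So G does not have to come before A — it cannot.

No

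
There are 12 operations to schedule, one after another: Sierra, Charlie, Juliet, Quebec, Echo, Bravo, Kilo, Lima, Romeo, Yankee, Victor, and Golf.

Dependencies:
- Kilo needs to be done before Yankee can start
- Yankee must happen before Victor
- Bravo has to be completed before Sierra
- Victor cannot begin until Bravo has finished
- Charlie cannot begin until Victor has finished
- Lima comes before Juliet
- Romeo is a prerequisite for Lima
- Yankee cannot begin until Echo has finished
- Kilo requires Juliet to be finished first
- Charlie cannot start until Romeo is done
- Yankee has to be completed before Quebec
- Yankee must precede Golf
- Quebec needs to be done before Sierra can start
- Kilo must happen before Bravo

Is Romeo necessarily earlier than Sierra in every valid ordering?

Yes

Following the dependencies: Romeo → Lima → Juliet → Kilo → Bravo → Sierra.
So Romeo must precede Sierra in any valid ordering.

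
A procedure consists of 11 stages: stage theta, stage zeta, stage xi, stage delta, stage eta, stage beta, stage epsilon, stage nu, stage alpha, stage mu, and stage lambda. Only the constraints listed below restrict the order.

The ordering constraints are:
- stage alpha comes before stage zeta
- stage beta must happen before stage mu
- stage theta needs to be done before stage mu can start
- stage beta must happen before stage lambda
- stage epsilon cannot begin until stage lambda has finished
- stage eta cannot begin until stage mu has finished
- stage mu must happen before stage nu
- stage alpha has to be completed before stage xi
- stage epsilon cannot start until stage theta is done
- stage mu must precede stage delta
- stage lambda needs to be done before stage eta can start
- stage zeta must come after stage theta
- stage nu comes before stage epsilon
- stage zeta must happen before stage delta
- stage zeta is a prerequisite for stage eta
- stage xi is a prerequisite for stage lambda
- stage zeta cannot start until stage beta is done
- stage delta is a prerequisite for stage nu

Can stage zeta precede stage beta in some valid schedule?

No

The constraints give a chain stage beta → stage zeta, which forces stage beta before stage zeta.
Hence stage zeta can never be scheduled before stage beta.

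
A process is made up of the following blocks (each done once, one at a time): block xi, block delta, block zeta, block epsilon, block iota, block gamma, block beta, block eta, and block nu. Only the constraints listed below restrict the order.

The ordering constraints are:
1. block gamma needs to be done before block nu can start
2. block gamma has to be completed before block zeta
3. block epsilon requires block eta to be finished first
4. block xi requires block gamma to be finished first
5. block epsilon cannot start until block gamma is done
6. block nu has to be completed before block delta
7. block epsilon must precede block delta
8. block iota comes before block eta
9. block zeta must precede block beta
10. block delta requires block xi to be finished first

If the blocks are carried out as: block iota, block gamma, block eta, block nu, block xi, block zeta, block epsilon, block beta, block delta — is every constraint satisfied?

Every stated constraint is respected: block gamma sits at position 2, ahead of block epsilon at position 7, and each of the other listed pairs likewise has the predecessor earlier in the sequence.

Yes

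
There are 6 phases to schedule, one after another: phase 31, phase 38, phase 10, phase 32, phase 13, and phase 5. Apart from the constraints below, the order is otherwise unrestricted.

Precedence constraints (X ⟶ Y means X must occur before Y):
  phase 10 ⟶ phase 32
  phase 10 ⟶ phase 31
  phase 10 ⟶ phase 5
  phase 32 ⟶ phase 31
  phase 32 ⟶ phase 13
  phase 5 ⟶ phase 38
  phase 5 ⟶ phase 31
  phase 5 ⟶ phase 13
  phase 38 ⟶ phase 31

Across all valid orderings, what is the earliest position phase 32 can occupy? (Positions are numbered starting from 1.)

2

The only phase forced before phase 32 (directly or transitively) is phase 10.
With 1 mandatory predecessor, the earliest phase 32 can sit is position 1+1 = 2, and placing just that one first achieves it.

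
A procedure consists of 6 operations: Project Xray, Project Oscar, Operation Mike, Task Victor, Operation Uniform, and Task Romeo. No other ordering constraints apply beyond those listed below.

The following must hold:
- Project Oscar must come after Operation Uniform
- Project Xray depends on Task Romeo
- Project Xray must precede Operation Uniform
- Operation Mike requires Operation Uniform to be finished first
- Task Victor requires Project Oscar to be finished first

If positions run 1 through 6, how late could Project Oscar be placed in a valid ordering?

Following the constraints forward from Project Oscar, its only required successor is Task Victor.
So at least 1 operation follows Project Oscar, putting Project Oscar no later than position 5. That position is achievable by scheduling everything else first.

5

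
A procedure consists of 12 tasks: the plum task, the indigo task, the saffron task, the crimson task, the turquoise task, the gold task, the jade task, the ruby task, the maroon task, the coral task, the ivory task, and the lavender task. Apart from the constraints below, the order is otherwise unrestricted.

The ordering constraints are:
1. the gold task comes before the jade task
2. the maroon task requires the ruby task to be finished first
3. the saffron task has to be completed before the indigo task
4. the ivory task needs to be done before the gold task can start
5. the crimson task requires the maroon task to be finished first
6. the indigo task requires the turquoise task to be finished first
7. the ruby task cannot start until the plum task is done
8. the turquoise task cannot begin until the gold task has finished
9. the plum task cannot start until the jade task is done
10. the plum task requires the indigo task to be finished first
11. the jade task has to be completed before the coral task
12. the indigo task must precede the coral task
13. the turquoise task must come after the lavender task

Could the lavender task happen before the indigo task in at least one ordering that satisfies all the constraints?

Every valid ordering already has the lavender task before the indigo task (the constraints require it), so in particular at least one does.

Yes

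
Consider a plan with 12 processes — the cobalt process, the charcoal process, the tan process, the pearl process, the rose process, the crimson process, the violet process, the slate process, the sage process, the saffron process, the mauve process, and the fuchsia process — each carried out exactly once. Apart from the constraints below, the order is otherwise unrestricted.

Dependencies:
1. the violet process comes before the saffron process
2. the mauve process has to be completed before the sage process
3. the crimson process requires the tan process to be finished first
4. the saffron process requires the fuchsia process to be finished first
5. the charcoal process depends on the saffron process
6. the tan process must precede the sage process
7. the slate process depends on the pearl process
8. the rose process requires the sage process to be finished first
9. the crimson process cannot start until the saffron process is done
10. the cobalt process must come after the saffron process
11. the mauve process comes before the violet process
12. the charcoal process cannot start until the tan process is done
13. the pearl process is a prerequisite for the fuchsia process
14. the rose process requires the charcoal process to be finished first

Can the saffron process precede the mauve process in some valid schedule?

No

There is a dependency chain the mauve process → the violet process → the saffron process, so the saffron process always comes after the mauve process.
Hence the saffron process can never be scheduled before the mauve process.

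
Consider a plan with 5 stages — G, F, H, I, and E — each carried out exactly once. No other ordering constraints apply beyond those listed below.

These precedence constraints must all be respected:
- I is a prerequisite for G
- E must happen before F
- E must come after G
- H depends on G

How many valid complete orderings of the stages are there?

I is the only stage with nothing required before it, so every ordering starts there.
Counting all ways to extend the partial order to a total order gives 3.

3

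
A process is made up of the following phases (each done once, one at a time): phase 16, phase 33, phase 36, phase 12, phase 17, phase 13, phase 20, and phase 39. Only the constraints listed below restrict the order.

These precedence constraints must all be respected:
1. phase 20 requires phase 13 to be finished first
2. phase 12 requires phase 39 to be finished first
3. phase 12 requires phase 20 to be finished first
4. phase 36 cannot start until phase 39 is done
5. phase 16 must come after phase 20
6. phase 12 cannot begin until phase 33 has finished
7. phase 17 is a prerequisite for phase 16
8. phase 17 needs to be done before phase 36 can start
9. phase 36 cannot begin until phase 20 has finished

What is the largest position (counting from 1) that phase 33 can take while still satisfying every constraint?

The only phase forced after phase 33 (directly or by a chain) is phase 12.
With 1 mandatory successor out of 8 phases total, the latest slot for phase 33 is 8−1 = 7, and it's reachable by doing all non-successors before phase 33.

7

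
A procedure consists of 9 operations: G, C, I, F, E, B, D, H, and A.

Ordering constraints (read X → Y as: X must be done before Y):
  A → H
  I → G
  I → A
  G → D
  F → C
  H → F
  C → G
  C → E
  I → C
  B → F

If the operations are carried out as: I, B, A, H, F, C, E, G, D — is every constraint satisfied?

Yes

Checking each listed constraint against this order: for instance, I is in position 1 and G in position 8, so that constraint holds — and the remaining constraints check out the same way.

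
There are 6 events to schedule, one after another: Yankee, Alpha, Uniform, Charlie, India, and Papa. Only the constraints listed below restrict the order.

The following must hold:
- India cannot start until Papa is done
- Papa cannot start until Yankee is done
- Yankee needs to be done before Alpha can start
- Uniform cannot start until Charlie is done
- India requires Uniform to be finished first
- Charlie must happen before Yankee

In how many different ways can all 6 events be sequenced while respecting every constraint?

Charlie is the only event with nothing required before it, so every ordering starts there.
Enumerating by repeatedly choosing an available event (one whose prerequisites are all placed) gives 11 distinct complete orderings.

11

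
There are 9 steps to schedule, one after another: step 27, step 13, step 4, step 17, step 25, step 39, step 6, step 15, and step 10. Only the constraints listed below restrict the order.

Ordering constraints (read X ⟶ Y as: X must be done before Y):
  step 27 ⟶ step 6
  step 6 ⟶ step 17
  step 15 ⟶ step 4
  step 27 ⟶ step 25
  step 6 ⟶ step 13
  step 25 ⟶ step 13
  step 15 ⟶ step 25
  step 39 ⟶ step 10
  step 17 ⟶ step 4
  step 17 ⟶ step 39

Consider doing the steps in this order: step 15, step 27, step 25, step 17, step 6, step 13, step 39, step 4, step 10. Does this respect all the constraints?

No

Here step 6 comes after step 17.
But one of the constraints requires step 6 before step 17, so this ordering violates it.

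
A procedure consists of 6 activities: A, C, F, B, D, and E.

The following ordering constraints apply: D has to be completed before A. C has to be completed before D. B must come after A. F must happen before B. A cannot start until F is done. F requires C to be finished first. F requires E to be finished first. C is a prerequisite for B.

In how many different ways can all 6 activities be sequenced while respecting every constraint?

The activities with no prerequisites are C, E; any of them can be placed first.
Systematically extending each partial ordering one activity at a time and counting, there are 5 complete orderings.

5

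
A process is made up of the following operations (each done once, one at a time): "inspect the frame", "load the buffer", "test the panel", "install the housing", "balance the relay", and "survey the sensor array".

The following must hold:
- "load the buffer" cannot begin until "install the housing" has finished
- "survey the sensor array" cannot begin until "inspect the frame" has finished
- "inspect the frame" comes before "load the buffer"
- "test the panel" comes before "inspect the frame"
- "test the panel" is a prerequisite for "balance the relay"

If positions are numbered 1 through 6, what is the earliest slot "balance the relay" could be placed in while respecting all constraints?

2

Working backwards through the constraints from "balance the relay", its only required predecessor is "test the panel".
So at minimum 1 operation comes before "balance the relay", putting "balance the relay" no earlier than position 2. That position is achievable by scheduling exactly that predecessor first.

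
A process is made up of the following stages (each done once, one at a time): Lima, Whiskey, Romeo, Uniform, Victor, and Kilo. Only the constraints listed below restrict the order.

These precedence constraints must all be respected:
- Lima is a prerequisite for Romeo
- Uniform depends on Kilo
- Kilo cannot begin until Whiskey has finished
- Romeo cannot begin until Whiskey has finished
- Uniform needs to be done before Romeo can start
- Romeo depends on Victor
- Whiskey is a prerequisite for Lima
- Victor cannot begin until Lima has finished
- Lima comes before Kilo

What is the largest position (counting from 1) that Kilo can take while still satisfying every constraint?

4

The stages that are forced after Kilo, directly or by a chain of constraints, are Romeo, Uniform. That's 2 stages.
With 2 mandatory successors out of 6 stages total, the latest slot for Kilo is 6−2 = 4, and it's reachable by doing all non-successors before Kilo.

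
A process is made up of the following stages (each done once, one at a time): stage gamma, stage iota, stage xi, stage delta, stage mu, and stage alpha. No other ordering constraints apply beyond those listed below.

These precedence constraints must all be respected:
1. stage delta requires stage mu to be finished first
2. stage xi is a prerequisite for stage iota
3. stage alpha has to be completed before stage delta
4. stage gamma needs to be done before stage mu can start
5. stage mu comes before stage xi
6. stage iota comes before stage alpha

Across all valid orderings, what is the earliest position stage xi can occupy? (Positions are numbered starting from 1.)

3

Every stage that must precede stage xi has to come before it. Tracing all chains that end at stage xi, those stages are: stage gamma, stage mu — 2 in total.
So at minimum 2 stages come before stage xi, putting stage xi no earlier than position 3. That position is achievable by scheduling exactly those predecessors first.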